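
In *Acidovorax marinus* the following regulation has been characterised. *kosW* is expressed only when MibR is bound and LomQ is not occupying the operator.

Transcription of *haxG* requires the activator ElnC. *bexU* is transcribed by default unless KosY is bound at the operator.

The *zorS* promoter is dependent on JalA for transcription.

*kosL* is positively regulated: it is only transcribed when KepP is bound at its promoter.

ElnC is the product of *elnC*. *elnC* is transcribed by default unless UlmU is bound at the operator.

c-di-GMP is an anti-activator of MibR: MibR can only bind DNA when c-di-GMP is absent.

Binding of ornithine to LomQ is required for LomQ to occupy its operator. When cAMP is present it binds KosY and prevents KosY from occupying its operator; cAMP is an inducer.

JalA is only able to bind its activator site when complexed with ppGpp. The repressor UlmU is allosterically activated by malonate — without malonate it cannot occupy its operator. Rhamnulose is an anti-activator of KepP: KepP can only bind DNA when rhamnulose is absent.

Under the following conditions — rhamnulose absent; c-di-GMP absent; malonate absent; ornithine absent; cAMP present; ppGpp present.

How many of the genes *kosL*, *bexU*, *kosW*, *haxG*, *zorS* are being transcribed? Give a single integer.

5

Rhamnulose is absent, so KepP is active.
No repressor is bound and KepP is active, so *kosL* is transcribed.
→ *kosL* is ON.
cAMP is present, so KosY is inactive.
With no repressor bound, *bexU* is transcribed.
→ *bexU* is ON.
Ornithine is absent, so LomQ is inactive.
c-di-GMP is absent, so MibR is active.
No repressor is bound and MibR is active, so *kosW* is transcribed.
→ *kosW* is ON.
Malonate is absent, so UlmU is inactive.
With no repressor bound, *elnC* is transcribed.
So ElnC is produced and active.
No repressor is bound and ElnC is active, so *haxG* is transcribed.
→ *haxG* is ON.
ppGpp is present, so JalA is active.
No repressor is bound and JalA is active, so *zorS* is transcribed.
→ *zorS* is ON.
5 of the 5 genes are transcribed.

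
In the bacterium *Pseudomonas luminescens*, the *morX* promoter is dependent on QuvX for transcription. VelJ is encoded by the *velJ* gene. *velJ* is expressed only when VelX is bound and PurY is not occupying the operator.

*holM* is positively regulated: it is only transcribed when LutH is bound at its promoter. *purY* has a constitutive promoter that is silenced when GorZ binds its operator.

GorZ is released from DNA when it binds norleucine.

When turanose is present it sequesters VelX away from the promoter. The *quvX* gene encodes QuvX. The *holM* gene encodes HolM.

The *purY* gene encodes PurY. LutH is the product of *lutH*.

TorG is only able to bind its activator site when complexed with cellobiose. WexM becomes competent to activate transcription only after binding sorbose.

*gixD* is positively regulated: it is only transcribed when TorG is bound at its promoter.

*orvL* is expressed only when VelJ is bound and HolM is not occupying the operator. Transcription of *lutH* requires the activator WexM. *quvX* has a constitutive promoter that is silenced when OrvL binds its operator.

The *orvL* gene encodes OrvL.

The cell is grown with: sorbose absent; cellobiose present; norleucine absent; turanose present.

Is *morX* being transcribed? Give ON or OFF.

Sorbose is absent, so WexM is inactive.
Required activator WexM is absent, so *lutH* is not transcribed.
So LutH is not produced.
Required activator LutH is absent, so *holM* is not transcribed.
So HolM is not produced.
Norleucine is absent, so GorZ is active.
With repressor GorZ bound, *purY* is not transcribed.
So PurY is not produced.
Turanose is present, so VelX is inactive.
Required activator VelX is absent, so *velJ* is not transcribed.
So VelJ is not produced.
Required activator VelJ is absent, so *orvL* is not transcribed.
So OrvL is not produced.
With no repressor bound, *quvX* is transcribed.
So QuvX is produced and active.
No repressor is bound and QuvX is active, so *morX* is transcribed.

ON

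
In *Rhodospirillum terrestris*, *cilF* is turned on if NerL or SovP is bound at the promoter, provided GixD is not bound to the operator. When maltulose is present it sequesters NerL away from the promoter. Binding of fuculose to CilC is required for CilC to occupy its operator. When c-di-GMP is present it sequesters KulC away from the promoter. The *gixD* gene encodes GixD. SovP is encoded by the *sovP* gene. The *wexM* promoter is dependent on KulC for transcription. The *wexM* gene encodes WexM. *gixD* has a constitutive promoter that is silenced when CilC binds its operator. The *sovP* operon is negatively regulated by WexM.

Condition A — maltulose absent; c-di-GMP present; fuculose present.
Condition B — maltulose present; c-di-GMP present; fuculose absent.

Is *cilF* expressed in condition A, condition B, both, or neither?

A only

Condition A:
Maltulose is absent, so NerL is active.
c-di-GMP is present, so KulC is inactive.
Required activator KulC is absent, so *wexM* is not transcribed.
So WexM is not produced.
With no repressor bound, *sovP* is transcribed.
So SovP is produced and active.
Fuculose is present, so CilC is active.
With repressor CilC bound, *gixD* is not transcribed.
So GixD is not produced.
Activator NerL is present, so *cilF* is transcribed.
→ *cilF* is ON in A.
Condition B:
Maltulose is present, so NerL is inactive.
c-di-GMP is present, so KulC is inactive.
Required activator KulC is absent, so *wexM* is not transcribed.
So WexM is not produced.
With no repressor bound, *sovP* is transcribed.
So SovP is produced and active.
Fuculose is absent, so CilC is inactive.
With no repressor bound, *gixD* is transcribed.
So GixD is produced and active.
With repressor GixD bound, *cilF* is not transcribed.
→ *cilF* is OFF in B.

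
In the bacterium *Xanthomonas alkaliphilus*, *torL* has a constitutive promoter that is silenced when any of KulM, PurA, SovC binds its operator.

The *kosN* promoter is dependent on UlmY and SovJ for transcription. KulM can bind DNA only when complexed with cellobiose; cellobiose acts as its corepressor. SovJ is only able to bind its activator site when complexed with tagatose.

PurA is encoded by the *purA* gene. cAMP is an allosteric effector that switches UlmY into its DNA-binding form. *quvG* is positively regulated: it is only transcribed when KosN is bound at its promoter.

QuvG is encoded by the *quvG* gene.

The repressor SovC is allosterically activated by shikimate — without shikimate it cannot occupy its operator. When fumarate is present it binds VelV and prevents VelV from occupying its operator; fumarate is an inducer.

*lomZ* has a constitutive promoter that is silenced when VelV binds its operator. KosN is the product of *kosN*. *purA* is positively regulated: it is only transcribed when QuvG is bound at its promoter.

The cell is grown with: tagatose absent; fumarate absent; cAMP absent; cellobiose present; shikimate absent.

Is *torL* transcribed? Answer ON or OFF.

Cellobiose is present, so KulM is active.
cAMP is absent, so UlmY is inactive.
Tagatose is absent, so SovJ is inactive.
Required activator UlmY is absent, so *kosN* is not transcribed.
So KosN is not produced.
Required activator KosN is absent, so *quvG* is not transcribed.
So QuvG is not produced.
Required activator QuvG is absent, so *purA* is not transcribed.
So PurA is not produced.
Shikimate is absent, so SovC is inactive.
With repressor KulM bound, *torL* is not transcribed.

OFF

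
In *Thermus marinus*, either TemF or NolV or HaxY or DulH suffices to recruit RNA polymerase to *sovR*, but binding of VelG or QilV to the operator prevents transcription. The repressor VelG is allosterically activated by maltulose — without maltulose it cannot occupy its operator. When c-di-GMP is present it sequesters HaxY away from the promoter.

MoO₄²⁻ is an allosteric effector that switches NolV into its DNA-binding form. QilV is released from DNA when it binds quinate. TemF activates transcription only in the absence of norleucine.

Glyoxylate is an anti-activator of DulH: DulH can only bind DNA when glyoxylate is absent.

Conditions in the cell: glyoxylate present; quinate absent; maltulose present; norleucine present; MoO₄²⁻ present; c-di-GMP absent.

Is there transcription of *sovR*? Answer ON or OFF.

OFF

Norleucine is present, so TemF is inactive.
Maltulose is present, so VelG is active.
Quinate is absent, so QilV is active.
MoO₄²⁻ is present, so NolV is active.
c-di-GMP is absent, so HaxY is active.
Glyoxylate is present, so DulH is inactive.
With repressor VelG bound, *sovR* is not transcribed.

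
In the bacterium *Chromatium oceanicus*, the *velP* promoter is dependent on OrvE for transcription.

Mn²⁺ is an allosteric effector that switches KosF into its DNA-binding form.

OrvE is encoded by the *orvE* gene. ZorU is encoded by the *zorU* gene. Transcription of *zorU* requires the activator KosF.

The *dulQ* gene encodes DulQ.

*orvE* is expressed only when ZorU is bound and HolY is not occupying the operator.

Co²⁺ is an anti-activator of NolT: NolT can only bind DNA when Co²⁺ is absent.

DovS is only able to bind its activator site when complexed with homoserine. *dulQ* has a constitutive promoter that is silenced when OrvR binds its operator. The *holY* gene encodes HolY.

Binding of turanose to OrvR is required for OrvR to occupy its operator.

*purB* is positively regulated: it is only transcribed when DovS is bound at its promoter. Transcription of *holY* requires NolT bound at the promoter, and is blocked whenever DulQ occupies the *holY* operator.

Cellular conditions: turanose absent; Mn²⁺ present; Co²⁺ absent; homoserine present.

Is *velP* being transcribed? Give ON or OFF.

Turanose is absent, so OrvR is inactive.
With no repressor bound, *dulQ* is transcribed.
So DulQ is produced and active.
Co²⁺ is absent, so NolT is active.
With repressor DulQ bound, *holY* is not transcribed.
So HolY is not produced.
Mn²⁺ is present, so KosF is active.
No repressor is bound and KosF is active, so *zorU* is transcribed.
So ZorU is produced and active.
No repressor is bound and ZorU is active, so *orvE* is transcribed.
So OrvE is produced and active.
No repressor is bound and OrvE is active, so *velP* is transcribed.

ON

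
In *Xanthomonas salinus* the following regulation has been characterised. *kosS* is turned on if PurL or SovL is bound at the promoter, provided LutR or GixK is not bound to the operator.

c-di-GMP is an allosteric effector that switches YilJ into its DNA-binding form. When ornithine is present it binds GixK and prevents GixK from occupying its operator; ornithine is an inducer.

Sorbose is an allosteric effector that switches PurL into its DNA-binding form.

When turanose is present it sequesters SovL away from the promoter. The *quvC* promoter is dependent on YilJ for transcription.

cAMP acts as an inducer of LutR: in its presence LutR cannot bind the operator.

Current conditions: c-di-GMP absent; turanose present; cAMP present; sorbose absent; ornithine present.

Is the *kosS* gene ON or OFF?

Sorbose is absent, so PurL is inactive.
Turanose is present, so SovL is inactive.
cAMP is present, so LutR is inactive.
Ornithine is present, so GixK is inactive.
No activator is available at the *kosS* promoter, so *kosS* is not transcribed.

OFF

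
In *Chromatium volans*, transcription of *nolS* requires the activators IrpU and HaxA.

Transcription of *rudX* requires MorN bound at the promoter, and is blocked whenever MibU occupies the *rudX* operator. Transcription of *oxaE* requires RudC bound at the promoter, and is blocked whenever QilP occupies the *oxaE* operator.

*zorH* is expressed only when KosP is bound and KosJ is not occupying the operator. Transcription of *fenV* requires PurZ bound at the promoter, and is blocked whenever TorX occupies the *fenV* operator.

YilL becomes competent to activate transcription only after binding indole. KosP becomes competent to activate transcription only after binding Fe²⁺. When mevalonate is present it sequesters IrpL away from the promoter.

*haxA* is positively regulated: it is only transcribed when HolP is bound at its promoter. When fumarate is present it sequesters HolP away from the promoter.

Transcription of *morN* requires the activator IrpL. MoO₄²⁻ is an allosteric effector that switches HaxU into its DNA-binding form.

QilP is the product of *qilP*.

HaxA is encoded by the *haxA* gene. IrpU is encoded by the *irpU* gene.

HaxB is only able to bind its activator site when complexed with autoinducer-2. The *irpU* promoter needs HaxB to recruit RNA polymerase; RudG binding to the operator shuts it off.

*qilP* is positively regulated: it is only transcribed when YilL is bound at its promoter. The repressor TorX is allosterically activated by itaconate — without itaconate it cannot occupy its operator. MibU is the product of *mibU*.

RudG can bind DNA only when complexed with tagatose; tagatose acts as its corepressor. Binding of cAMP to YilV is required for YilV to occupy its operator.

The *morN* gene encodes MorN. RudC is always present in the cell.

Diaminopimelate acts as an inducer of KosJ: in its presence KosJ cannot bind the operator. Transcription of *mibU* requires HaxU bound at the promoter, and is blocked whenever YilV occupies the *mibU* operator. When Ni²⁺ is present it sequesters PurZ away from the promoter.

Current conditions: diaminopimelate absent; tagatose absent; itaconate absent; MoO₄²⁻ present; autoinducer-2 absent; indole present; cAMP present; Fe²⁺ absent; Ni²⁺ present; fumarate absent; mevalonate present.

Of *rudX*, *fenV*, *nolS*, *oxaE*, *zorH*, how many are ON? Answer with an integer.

0

MoO₄²⁻ is present, so HaxU is active.
cAMP is present, so YilV is active.
With repressor YilV bound, *mibU* is not transcribed.
So MibU is not produced.
Mevalonate is present, so IrpL is inactive.
Required activator IrpL is absent, so *morN* is not transcribed.
So MorN is not produced.
Required activator MorN is absent, so *rudX* is not transcribed.
→ *rudX* is OFF.
Itaconate is absent, so TorX is inactive.
Ni²⁺ is present, so PurZ is inactive.
Required activator PurZ is absent, so *fenV* is not transcribed.
→ *fenV* is OFF.
Autoinducer-2 is absent, so HaxB is inactive.
Tagatose is absent, so RudG is inactive.
Required activator HaxB is absent, so *irpU* is not transcribed.
So IrpU is not produced.
Fumarate is absent, so HolP is active.
No repressor is bound and HolP is active, so *haxA* is transcribed.
So HaxA is produced and active.
Required activator IrpU is absent, so *nolS* is not transcribed.
→ *nolS* is OFF.
Indole is present, so YilL is active.
No repressor is bound and YilL is active, so *qilP* is transcribed.
So QilP is produced and active.
RudC is produced constitutively and is active.
With repressor QilP bound, *oxaE* is not transcribed.
→ *oxaE* is OFF.
Fe²⁺ is absent, so KosP is inactive.
Diaminopimelate is absent, so KosJ is active.
With repressor KosJ bound, *zorH* is not transcribed.
→ *zorH* is OFF.
0 of the 5 genes are transcribed.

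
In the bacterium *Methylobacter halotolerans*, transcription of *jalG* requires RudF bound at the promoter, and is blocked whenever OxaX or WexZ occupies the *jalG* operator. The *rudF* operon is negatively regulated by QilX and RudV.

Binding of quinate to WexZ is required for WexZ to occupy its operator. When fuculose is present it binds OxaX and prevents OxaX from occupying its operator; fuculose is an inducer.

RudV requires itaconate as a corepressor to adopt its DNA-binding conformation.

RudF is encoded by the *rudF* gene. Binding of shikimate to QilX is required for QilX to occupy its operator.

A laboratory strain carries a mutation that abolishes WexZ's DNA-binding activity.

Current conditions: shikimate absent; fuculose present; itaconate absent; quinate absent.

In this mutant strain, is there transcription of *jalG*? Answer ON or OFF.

ON

Shikimate is absent, so QilX is inactive.
Itaconate is absent, so RudV is inactive.
With no repressor bound, *rudF* is transcribed.
So RudF is produced and active.
Fuculose is present, so OxaX is inactive.
WexZ is non-functional in this strain, so it has no effect.
No repressor is bound and RudF is active, so *jalG* is transcribed.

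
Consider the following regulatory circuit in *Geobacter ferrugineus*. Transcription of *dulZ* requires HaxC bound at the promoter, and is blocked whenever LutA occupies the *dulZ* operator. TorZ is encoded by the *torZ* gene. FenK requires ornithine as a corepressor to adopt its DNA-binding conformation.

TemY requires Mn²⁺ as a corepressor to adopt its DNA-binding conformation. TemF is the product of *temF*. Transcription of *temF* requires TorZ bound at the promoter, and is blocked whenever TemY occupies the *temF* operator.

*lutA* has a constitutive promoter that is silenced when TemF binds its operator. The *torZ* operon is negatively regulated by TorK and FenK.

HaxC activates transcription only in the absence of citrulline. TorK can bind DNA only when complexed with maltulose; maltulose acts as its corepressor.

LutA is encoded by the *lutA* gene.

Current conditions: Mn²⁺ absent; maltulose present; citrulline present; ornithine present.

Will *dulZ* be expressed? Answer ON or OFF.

Citrulline is present, so HaxC is inactive.
Mn²⁺ is absent, so TemY is inactive.
Maltulose is present, so TorK is active.
Ornithine is present, so FenK is active.
With repressor TorK bound, *torZ* is not transcribed.
So TorZ is not produced.
Required activator TorZ is absent, so *temF* is not transcribed.
So TemF is not produced.
With no repressor bound, *lutA* is transcribed.
So LutA is produced and active.
With repressor LutA bound, *dulZ* is not transcribed.

OFF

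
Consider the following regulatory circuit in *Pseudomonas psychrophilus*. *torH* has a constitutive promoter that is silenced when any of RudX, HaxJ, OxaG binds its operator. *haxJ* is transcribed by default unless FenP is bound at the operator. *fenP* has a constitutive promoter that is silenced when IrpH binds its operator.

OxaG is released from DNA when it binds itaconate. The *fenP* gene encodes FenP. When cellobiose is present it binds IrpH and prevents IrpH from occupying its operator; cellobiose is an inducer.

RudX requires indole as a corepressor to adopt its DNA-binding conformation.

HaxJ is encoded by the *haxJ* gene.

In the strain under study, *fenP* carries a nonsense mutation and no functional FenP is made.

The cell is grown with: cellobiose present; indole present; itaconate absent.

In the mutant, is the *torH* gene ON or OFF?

OFF

Indole is present, so RudX is active.
FenP is non-functional in this strain, so it has no effect.
With no repressor bound, *haxJ* is transcribed.
So HaxJ is produced and active.
Itaconate is absent, so OxaG is active.
With repressor RudX bound, *torH* is not transcribed.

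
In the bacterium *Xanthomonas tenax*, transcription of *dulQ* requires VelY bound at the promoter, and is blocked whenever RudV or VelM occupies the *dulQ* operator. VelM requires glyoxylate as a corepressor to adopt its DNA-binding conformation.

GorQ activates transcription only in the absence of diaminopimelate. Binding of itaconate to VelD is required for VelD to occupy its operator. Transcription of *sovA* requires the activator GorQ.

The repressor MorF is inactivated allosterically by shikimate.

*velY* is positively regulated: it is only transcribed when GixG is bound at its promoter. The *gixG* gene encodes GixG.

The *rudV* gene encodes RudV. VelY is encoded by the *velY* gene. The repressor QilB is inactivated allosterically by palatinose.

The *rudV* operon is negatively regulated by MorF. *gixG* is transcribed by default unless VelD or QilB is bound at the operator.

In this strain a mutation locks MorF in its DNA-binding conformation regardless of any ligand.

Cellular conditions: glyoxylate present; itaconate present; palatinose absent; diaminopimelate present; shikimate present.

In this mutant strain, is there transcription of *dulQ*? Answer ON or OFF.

MorF is constitutively active in this strain.
With repressor MorF bound, *rudV* is not transcribed.
So RudV is not produced.
Itaconate is present, so VelD is active.
Palatinose is absent, so QilB is active.
With repressor VelD bound, *gixG* is not transcribed.
So GixG is not produced.
Required activator GixG is absent, so *velY* is not transcribed.
So VelY is not produced.
Glyoxylate is present, so VelM is active.
With repressor VelM bound, *dulQ* is not transcribed.

OFF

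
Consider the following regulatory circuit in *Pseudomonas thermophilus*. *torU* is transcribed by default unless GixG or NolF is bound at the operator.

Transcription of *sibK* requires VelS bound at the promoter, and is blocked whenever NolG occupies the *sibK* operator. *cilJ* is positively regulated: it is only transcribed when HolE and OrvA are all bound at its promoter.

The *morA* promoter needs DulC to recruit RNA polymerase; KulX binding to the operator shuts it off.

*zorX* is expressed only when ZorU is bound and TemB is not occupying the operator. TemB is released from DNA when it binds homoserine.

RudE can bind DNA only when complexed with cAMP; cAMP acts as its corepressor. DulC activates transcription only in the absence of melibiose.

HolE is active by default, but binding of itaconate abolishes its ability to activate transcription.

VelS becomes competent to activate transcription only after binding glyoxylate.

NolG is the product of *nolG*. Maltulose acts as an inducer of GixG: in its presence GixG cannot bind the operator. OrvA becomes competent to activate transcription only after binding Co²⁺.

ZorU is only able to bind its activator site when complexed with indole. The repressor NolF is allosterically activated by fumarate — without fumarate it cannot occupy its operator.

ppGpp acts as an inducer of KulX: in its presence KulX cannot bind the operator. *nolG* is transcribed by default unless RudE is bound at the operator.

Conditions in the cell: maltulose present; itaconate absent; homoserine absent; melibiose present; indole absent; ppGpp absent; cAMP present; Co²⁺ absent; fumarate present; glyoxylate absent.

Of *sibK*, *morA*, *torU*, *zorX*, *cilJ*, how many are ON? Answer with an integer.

cAMP is present, so RudE is active.
With repressor RudE bound, *nolG* is not transcribed.
So NolG is not produced.
Glyoxylate is absent, so VelS is inactive.
Required activator VelS is absent, so *sibK* is not transcribed.
→ *sibK* is OFF.
Melibiose is present, so DulC is inactive.
ppGpp is absent, so KulX is active.
With repressor KulX bound, *morA* is not transcribed.
→ *morA* is OFF.
Maltulose is present, so GixG is inactive.
Fumarate is present, so NolF is active.
With repressor NolF bound, *torU* is not transcribed.
→ *torU* is OFF.
Indole is absent, so ZorU is inactive.
Homoserine is absent, so TemB is active.
With repressor TemB bound, *zorX* is not transcribed.
→ *zorX* is OFF.
Itaconate is absent, so HolE is active.
Co²⁺ is absent, so OrvA is inactive.
Required activator OrvA is absent, so *cilJ* is not transcribed.
→ *cilJ* is OFF.
0 of the 5 genes are transcribed.

0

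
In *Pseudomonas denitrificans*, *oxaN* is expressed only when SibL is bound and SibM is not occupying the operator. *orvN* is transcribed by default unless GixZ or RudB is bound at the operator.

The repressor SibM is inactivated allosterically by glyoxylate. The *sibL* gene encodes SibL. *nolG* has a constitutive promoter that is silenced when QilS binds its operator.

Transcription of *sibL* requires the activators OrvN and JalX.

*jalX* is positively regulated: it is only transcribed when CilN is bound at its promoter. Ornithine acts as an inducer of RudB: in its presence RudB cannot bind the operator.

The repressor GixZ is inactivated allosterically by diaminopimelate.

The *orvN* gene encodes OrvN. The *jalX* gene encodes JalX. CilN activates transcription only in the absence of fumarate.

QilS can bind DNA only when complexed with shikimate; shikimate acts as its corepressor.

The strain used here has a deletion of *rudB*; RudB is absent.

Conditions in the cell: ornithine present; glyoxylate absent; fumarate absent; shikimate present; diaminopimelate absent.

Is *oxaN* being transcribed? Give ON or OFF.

OFF

Diaminopimelate is absent, so GixZ is active.
RudB is non-functional in this strain, so it has no effect.
With repressor GixZ bound, *orvN* is not transcribed.
So OrvN is not produced.
Fumarate is absent, so CilN is active.
No repressor is bound and CilN is active, so *jalX* is transcribed.
So JalX is produced and active.
Required activator OrvN is absent, so *sibL* is not transcribed.
So SibL is not produced.
Glyoxylate is absent, so SibM is active.
With repressor SibM bound, *oxaN* is not transcribed.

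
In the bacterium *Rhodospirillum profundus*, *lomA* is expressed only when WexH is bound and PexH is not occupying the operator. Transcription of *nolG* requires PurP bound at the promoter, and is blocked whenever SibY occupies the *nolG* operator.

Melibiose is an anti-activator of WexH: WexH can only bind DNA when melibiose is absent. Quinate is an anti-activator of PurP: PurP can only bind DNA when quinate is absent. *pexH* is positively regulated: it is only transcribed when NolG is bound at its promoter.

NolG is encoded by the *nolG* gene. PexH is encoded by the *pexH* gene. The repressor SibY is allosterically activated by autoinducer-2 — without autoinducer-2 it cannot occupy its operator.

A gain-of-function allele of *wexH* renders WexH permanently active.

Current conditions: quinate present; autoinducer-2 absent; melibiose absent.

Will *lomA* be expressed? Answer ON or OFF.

ON

WexH is constitutively active in this strain.
Autoinducer-2 is absent, so SibY is inactive.
Quinate is present, so PurP is inactive.
Required activator PurP is absent, so *nolG* is not transcribed.
So NolG is not produced.
Required activator NolG is absent, so *pexH* is not transcribed.
So PexH is not produced.
No repressor is bound and WexH is active, so *lomA* is transcribed.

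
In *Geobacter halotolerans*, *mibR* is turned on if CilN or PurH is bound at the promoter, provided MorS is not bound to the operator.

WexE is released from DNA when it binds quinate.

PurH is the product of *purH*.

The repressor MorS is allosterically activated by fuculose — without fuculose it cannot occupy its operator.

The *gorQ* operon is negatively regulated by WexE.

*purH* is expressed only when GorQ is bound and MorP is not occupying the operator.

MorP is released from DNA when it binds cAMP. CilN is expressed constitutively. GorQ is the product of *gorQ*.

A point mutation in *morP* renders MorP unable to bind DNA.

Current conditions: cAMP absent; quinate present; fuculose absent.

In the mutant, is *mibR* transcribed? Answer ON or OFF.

ON

Fuculose is absent, so MorS is inactive.
CilN is produced constitutively and is active.
MorP is non-functional in this strain, so it has no effect.
Quinate is present, so WexE is inactive.
With no repressor bound, *gorQ* is transcribed.
So GorQ is produced and active.
No repressor is bound and GorQ is active, so *purH* is transcribed.
So PurH is produced and active.
Activator CilN is present, so *mibR* is transcribed.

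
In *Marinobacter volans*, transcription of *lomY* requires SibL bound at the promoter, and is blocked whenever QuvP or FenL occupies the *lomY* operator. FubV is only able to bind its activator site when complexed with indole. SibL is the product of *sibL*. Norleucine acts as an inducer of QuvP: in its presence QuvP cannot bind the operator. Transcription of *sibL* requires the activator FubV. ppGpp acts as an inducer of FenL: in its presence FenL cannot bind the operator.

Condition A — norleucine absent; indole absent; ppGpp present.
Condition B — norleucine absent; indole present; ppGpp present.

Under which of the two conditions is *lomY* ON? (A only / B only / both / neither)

Condition A:
Norleucine is absent, so QuvP is active.
Indole is absent, so FubV is inactive.
Required activator FubV is absent, so *sibL* is not transcribed.
So SibL is not produced.
ppGpp is present, so FenL is inactive.
With repressor QuvP bound, *lomY* is not transcribed.
→ *lomY* is OFF in A.
Condition B:
Norleucine is absent, so QuvP is active.
Indole is present, so FubV is active.
No repressor is bound and FubV is active, so *sibL* is transcribed.
So SibL is produced and active.
ppGpp is present, so FenL is inactive.
With repressor QuvP bound, *lomY* is not transcribed.
→ *lomY* is OFF in B.

neither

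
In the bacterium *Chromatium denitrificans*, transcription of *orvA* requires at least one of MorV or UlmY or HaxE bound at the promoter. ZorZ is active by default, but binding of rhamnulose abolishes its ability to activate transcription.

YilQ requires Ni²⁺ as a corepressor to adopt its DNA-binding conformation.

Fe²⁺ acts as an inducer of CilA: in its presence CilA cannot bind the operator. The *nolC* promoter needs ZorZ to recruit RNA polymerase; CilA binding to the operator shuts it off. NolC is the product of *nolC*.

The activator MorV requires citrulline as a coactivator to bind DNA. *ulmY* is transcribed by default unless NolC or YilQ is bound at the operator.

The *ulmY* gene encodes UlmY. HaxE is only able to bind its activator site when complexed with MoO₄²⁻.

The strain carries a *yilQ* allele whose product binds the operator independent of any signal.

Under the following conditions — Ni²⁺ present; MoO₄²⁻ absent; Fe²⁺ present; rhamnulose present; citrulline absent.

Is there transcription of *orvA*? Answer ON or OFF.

Citrulline is absent, so MorV is inactive.
Fe²⁺ is present, so CilA is inactive.
Rhamnulose is present, so ZorZ is inactive.
Required activator ZorZ is absent, so *nolC* is not transcribed.
So NolC is not produced.
YilQ is constitutively active in this strain.
With repressor YilQ bound, *ulmY* is not transcribed.
So UlmY is not produced.
MoO₄²⁻ is absent, so HaxE is inactive.
No activator is available at the *orvA* promoter, so *orvA* is not transcribed.

OFF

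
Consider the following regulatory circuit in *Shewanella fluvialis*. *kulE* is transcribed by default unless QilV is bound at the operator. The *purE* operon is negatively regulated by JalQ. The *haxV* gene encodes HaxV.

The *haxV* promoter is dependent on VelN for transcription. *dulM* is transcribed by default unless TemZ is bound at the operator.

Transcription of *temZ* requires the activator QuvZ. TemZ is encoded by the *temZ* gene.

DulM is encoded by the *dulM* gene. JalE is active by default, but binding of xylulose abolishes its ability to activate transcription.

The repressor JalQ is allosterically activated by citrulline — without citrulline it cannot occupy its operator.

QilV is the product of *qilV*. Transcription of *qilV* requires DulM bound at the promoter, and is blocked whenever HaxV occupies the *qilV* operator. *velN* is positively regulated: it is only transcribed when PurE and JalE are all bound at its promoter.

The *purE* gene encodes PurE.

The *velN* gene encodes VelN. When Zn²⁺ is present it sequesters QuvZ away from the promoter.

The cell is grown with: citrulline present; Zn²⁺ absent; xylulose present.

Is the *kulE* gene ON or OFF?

Citrulline is present, so JalQ is active.
With repressor JalQ bound, *purE* is not transcribed.
So PurE is not produced.
Xylulose is present, so JalE is inactive.
Required activator PurE is absent, so *velN* is not transcribed.
So VelN is not produced.
Required activator VelN is absent, so *haxV* is not transcribed.
So HaxV is not produced.
Zn²⁺ is absent, so QuvZ is active.
No repressor is bound and QuvZ is active, so *temZ* is transcribed.
So TemZ is produced and active.
With repressor TemZ bound, *dulM* is not transcribed.
So DulM is not produced.
Required activator DulM is absent, so *qilV* is not transcribed.
So QilV is not produced.
With no repressor bound, *kulE* is transcribed.

ON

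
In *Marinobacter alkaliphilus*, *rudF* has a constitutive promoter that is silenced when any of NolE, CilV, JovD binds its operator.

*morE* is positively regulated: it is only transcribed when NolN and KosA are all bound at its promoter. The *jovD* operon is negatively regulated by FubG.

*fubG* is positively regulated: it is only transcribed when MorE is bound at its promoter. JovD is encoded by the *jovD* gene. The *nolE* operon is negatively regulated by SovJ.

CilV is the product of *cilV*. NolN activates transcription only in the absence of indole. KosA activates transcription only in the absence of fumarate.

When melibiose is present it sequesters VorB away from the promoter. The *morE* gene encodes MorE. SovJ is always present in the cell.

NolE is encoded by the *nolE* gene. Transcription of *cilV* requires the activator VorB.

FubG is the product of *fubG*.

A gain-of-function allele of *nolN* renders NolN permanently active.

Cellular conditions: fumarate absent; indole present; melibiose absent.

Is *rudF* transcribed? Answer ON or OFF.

SovJ is produced constitutively and is active.
With repressor SovJ bound, *nolE* is not transcribed.
So NolE is not produced.
Melibiose is absent, so VorB is active.
No repressor is bound and VorB is active, so *cilV* is transcribed.
So CilV is produced and active.
NolN is constitutively active in this strain.
Fumarate is absent, so KosA is active.
No repressor is bound and NolN and KosA are active, so *morE* is transcribed.
So MorE is produced and active.
No repressor is bound and MorE is active, so *fubG* is transcribed.
So FubG is produced and active.
With repressor FubG bound, *jovD* is not transcribed.
So JovD is not produced.
With repressor CilV bound, *rudF* is not transcribed.

OFF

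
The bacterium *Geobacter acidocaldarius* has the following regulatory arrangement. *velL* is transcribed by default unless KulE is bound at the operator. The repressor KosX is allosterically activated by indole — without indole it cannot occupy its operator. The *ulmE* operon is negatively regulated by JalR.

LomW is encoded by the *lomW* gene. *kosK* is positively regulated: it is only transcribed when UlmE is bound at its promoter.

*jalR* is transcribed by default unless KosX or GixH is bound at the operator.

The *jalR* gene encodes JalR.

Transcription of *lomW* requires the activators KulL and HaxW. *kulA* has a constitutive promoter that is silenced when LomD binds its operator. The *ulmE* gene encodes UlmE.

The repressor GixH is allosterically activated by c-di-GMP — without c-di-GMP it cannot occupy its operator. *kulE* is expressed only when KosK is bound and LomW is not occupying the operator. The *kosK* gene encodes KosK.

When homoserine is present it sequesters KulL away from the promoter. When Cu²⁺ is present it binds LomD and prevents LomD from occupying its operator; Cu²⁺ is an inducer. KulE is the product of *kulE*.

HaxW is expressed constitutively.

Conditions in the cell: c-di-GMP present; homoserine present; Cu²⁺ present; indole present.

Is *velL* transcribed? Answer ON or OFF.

OFF

Indole is present, so KosX is active.
c-di-GMP is present, so GixH is active.
With repressor KosX bound, *jalR* is not transcribed.
So JalR is not produced.
With no repressor bound, *ulmE* is transcribed.
So UlmE is produced and active.
No repressor is bound and UlmE is active, so *kosK* is transcribed.
So KosK is produced and active.
Homoserine is present, so KulL is inactive.
HaxW is produced constitutively and is active.
Required activator KulL is absent, so *lomW* is not transcribed.
So LomW is not produced.
No repressor is bound and KosK is active, so *kulE* is transcribed.
So KulE is produced and active.
With repressor KulE bound, *velL* is not transcribed.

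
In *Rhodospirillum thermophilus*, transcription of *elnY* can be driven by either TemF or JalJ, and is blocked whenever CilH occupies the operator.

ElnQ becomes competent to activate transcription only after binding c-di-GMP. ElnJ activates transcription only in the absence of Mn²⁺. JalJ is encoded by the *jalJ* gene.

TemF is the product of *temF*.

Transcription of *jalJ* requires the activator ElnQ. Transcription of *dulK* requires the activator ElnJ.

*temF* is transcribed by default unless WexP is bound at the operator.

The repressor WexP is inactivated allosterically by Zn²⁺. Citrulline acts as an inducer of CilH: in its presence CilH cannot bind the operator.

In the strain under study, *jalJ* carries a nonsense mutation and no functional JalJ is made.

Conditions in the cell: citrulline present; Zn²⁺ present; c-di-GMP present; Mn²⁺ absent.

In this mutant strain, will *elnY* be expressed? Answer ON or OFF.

ON

Citrulline is present, so CilH is inactive.
Zn²⁺ is present, so WexP is inactive.
With no repressor bound, *temF* is transcribed.
So TemF is produced and active.
JalJ is non-functional in this strain, so it has no effect.
Activator TemF is present, so *elnY* is transcribed.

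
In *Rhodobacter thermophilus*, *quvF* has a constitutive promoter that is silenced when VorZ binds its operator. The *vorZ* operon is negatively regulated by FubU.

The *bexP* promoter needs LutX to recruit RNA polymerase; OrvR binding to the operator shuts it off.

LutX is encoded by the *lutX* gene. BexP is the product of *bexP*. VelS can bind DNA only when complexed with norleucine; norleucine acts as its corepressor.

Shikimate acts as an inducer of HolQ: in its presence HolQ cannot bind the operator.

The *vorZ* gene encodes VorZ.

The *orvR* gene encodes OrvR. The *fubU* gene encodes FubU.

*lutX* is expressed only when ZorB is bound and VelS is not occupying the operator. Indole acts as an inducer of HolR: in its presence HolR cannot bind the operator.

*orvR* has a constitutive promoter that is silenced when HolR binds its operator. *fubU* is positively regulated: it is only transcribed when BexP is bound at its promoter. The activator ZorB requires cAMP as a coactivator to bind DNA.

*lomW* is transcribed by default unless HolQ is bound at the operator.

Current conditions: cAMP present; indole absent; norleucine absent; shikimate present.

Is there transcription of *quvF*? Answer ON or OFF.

ON

cAMP is present, so ZorB is active.
Norleucine is absent, so VelS is inactive.
No repressor is bound and ZorB is active, so *lutX* is transcribed.
So LutX is produced and active.
Indole is absent, so HolR is active.
With repressor HolR bound, *orvR* is not transcribed.
So OrvR is not produced.
No repressor is bound and LutX is active, so *bexP* is transcribed.
So BexP is produced and active.
No repressor is bound and BexP is active, so *fubU* is transcribed.
So FubU is produced and active.
With repressor FubU bound, *vorZ* is not transcribed.
So VorZ is not produced.
With no repressor bound, *quvF* is transcribed.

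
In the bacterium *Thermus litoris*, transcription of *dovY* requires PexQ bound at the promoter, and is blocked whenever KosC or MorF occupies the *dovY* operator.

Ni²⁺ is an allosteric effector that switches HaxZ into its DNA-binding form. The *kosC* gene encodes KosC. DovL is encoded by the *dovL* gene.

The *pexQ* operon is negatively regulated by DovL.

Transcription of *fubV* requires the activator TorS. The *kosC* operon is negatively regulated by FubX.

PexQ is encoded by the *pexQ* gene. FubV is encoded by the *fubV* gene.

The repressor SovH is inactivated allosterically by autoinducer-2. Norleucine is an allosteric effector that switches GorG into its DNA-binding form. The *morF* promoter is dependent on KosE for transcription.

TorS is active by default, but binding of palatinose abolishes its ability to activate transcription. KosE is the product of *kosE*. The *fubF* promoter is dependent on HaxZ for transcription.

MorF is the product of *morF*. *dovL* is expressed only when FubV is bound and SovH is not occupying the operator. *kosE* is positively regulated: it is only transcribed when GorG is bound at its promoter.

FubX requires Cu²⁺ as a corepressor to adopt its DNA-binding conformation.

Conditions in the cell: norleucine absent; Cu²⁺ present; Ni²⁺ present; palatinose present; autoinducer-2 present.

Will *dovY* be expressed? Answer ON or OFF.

Cu²⁺ is present, so FubX is active.
With repressor FubX bound, *kosC* is not transcribed.
So KosC is not produced.
Norleucine is absent, so GorG is inactive.
Required activator GorG is absent, so *kosE* is not transcribed.
So KosE is not produced.
Required activator KosE is absent, so *morF* is not transcribed.
So MorF is not produced.
Autoinducer-2 is present, so SovH is inactive.
Palatinose is present, so TorS is inactive.
Required activator TorS is absent, so *fubV* is not transcribed.
So FubV is not produced.
Required activator FubV is absent, so *dovL* is not transcribed.
So DovL is not produced.
With no repressor bound, *pexQ* is transcribed.
So PexQ is produced and active.
No repressor is bound and PexQ is active, so *dovY* is transcribed.

ON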